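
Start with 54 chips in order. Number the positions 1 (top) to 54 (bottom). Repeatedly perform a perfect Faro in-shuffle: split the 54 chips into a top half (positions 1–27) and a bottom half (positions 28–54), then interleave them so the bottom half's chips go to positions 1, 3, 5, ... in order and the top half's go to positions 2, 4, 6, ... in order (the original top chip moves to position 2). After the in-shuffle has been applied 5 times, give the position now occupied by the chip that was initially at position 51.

37

Track the chip's position through each in-shuffle:
51 → 47 → 39 → 23 → 46 → 37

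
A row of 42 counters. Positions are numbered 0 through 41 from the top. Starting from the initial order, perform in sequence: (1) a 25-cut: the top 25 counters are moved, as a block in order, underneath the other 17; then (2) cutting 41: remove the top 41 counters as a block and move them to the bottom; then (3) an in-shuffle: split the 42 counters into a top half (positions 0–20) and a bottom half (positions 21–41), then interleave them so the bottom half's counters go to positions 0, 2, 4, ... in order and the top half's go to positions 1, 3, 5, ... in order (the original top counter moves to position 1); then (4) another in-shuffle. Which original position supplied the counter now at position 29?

Undo the operations in reverse order, starting from position 29:
  undo op 4 (in-shuffle, from top half): 29 ← 14
  undo op 3 (in-shuffle, from bottom half): 14 ← 28
  undo op 2 (cut 41): 28 ← 27
  undo op 1 (cut 25): 27 ← 10
So the counter at position 29 came from original position 10.

10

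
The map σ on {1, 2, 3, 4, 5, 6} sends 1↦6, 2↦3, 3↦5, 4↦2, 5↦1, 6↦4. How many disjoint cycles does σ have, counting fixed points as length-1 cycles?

Cycle decomposition: (1 6 4 2 3 5).
1 cycle.

1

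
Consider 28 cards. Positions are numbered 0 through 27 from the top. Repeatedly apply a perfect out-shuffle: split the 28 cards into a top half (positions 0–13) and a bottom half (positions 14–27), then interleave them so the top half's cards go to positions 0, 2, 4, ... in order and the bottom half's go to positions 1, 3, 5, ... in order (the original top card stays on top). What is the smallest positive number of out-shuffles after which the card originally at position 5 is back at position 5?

18

Follow position 5 under repeated out-shuffles:
5 → 10 → 20 → 13 → 26 → 25 → 23 → 19 → 11 → 22 → 17 → 7 → 14 → 1 → 2 → 4 → 8 → 16 → 5
It first returns after 18 out-shuffles.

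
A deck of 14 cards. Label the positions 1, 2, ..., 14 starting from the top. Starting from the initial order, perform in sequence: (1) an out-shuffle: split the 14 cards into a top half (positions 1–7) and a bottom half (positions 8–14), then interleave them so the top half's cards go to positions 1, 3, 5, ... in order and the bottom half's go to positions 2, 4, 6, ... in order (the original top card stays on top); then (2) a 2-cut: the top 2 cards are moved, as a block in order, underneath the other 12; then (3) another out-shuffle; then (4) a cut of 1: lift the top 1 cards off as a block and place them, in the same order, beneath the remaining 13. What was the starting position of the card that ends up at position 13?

8

Undo the operations in reverse order, starting from position 13:
  undo op 4 (cut 1): 13 ← 14
  undo op 3 (out-shuffle, from bottom half): 14 ← 14
  undo op 2 (cut 2): 14 ← 2
  undo op 1 (out-shuffle, from bottom half): 2 ← 8
So the card at position 13 came from original position 8.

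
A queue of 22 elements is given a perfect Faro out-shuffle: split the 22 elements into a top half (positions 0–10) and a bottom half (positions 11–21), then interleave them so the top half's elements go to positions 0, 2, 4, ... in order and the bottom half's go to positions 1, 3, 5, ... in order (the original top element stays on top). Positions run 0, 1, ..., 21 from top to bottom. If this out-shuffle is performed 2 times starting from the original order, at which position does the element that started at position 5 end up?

20

Track the element's position through each out-shuffle:
5 → 10 → 20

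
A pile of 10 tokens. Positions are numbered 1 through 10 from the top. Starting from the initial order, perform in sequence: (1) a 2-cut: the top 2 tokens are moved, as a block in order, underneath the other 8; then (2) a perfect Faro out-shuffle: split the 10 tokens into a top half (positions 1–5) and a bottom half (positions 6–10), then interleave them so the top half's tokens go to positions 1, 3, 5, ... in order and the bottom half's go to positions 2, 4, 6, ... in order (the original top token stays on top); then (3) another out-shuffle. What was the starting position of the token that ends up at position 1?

3

Undo the operations in reverse order, starting from position 1:
  undo op 3 (out-shuffle, from top half): 1 ← 1
  undo op 2 (out-shuffle, from top half): 1 ← 1
  undo op 1 (cut 2): 1 ← 3
So the token at position 1 came from original position 3.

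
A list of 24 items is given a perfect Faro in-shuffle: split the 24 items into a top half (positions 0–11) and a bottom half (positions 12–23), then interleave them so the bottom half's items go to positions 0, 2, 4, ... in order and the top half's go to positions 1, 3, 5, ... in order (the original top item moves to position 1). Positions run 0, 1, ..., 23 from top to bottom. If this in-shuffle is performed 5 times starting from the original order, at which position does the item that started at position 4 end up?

Track the item's position through each in-shuffle:
4 → 9 → 19 → 14 → 4 → 9

9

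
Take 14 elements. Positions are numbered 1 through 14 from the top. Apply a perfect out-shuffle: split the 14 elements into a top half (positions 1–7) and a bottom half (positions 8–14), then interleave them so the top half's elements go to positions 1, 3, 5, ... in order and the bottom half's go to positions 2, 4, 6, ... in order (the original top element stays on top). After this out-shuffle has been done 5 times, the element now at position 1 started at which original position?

1

Work backwards from position 1, undoing one out-shuffle at a time:
1 ← 1 ← 1 ← 1 ← 1 ← 1
So the element now at position 1 started at position 1.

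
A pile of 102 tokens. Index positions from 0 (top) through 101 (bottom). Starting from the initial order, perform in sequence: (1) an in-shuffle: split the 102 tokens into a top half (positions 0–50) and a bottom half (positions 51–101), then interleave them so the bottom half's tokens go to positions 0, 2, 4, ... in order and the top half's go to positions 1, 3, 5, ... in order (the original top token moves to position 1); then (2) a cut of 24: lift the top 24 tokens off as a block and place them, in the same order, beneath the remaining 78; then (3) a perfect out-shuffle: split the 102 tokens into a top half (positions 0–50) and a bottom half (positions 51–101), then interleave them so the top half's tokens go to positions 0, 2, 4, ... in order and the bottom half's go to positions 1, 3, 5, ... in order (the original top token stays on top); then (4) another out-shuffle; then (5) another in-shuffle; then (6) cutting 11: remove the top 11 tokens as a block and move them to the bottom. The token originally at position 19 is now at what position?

7

Track the token from position 19 forward through each operation:
  after op 1 (in-shuffle): 19 → 39
  after op 2 (cut 24): 39 → 15
  after op 3 (out-shuffle): 15 → 30
  after op 4 (out-shuffle): 30 → 60
  after op 5 (in-shuffle): 60 → 18
  after op 6 (cut 11): 18 → 7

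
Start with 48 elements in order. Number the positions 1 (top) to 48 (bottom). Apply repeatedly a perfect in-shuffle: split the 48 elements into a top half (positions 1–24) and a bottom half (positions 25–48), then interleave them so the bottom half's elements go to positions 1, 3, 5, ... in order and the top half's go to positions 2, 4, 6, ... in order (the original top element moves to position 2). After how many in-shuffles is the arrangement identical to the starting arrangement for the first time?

The in-shuffle permutes the 48 positions with cycle lengths [3, 3, 21, 21].
Every element is home exactly when every cycle has completed a whole number of laps, i.e. after lcm(3, 21) = 21 in-shuffles.

21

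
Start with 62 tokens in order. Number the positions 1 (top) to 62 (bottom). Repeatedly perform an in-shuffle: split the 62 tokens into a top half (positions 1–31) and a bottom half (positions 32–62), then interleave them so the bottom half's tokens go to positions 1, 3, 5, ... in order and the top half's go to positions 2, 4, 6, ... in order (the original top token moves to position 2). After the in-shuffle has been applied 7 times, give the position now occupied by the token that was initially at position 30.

60

Track the token's position through each in-shuffle:
30 → 60 → 57 → 51 → 39 → 15 → 30 → 60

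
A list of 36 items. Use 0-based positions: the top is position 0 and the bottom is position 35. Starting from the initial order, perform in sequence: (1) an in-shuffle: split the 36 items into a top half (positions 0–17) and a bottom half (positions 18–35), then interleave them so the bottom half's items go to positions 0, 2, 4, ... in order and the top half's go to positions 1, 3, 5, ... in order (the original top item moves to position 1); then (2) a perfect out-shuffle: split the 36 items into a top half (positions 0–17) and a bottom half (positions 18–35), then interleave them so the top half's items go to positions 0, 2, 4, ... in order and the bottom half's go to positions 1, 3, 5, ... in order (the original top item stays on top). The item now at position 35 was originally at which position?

Undo the operations in reverse order, starting from position 35:
  undo op 2 (out-shuffle, from bottom half): 35 ← 35
  undo op 1 (in-shuffle, from top half): 35 ← 17
So the item at position 35 came from original position 17.

17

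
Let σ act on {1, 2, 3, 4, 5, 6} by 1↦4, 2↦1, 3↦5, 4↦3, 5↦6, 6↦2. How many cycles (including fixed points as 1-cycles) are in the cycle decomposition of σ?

1

Cycle decomposition: (1 4 3 5 6 2).
1 cycle.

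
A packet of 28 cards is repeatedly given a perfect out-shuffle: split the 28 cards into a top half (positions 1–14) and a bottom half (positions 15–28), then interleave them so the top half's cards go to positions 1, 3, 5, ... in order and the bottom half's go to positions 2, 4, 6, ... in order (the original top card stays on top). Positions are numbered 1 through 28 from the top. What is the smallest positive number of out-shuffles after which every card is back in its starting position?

The out-shuffle permutes the 28 positions with cycle lengths [1, 1, 2, 6, 18].
Every card is home exactly when every cycle has completed a whole number of laps, i.e. after lcm(1, 2, 6, 18) = 18 out-shuffles.

18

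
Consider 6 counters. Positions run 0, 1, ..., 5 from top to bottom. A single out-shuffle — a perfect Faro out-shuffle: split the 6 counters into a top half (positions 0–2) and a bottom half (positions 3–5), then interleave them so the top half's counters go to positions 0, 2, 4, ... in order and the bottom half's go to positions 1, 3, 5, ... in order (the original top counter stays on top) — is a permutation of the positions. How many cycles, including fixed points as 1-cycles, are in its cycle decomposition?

Trace each unvisited position around until it returns:
(0) (1 2 4 3) (5)
3 cycles in total.

3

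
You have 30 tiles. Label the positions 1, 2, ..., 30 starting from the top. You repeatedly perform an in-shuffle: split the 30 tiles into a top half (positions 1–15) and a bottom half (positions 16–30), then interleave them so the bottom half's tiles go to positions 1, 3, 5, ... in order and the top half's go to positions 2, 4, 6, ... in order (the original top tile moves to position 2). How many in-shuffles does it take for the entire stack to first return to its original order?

The in-shuffle permutes the 30 positions with cycle lengths [5, 5, 5, 5, 5, 5].
Every tile is home exactly when every cycle has completed a whole number of laps, i.e. after lcm(5) = 5 in-shuffles.

5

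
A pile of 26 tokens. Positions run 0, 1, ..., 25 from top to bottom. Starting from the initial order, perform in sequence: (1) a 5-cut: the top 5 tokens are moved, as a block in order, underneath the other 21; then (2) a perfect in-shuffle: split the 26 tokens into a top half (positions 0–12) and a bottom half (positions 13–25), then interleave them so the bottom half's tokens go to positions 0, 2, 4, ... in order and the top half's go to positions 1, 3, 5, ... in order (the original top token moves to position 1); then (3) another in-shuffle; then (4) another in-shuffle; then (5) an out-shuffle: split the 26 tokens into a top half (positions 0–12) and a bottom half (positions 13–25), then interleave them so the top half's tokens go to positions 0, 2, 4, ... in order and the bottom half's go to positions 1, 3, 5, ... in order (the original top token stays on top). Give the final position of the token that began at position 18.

6

Track the token from position 18 forward through each operation:
  after op 1 (cut 5): 18 → 13
  after op 2 (in-shuffle): 13 → 0
  after op 3 (in-shuffle): 0 → 1
  after op 4 (in-shuffle): 1 → 3
  after op 5 (out-shuffle): 3 → 6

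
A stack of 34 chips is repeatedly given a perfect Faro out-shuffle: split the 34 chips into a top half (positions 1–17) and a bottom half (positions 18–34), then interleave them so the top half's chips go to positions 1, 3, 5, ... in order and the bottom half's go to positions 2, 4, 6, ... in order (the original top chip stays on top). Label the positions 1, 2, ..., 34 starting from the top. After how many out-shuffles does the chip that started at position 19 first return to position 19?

10

Follow position 19 under repeated out-shuffles:
19 → 4 → 7 → 13 → 25 → 16 → 31 → 28 → 22 → 10 → 19
It first returns after 10 out-shuffles.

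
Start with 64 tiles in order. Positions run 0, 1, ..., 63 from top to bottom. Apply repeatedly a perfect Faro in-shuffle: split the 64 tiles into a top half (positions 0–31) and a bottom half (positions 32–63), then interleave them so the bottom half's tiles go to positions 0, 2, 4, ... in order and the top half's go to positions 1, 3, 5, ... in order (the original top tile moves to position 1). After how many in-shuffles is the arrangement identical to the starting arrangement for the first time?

12

The in-shuffle permutes the 64 positions with cycle lengths [4, 12, 12, 12, 12, 12].
Every tile is home exactly when every cycle has completed a whole number of laps, i.e. after lcm(4, 12) = 12 in-shuffles.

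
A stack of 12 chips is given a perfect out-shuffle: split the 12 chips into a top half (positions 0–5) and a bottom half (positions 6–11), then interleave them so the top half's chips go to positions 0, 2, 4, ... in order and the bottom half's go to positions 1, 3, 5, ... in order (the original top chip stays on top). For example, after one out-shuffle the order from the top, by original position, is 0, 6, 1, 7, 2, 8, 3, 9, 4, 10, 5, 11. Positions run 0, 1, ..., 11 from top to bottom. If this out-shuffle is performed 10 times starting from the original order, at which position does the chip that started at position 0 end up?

0

Position 0 is a fixed point of every out-shuffle, so the chip never moves.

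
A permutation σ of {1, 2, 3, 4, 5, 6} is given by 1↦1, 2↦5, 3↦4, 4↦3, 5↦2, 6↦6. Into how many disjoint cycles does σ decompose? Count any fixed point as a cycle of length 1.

4

Cycle decomposition: (1) (2 5) (3 4) (6).
4 cycles.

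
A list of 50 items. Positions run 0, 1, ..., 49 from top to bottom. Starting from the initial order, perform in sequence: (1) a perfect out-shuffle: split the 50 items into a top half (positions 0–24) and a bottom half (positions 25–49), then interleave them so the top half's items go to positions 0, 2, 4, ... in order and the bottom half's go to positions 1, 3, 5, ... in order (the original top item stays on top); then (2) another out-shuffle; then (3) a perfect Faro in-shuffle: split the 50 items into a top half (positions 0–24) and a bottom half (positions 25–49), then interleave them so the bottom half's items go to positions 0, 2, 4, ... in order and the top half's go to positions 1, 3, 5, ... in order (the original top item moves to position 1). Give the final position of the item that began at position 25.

Track the item from position 25 forward through each operation:
  after op 1 (out-shuffle): 25 → 1
  after op 2 (out-shuffle): 1 → 2
  after op 3 (in-shuffle): 2 → 5

5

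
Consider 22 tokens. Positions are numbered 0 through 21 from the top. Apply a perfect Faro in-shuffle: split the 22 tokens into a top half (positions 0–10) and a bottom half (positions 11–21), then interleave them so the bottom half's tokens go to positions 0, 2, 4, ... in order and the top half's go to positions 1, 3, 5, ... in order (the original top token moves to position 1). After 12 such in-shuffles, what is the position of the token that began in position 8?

Track the token's position through each in-shuffle:
8 → 17 → 12 → 2 → 5 → 11 → 0 → 1 → 3 → 7 → 15 → 8 → 17

17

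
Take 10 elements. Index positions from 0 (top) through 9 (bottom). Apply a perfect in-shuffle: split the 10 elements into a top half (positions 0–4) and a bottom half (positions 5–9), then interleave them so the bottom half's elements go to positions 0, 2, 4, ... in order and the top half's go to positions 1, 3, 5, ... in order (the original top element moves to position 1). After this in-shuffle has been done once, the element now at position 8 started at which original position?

Work backwards from position 8, undoing one in-shuffle at a time:
8 ← 9
So the element now at position 8 started at position 9.

9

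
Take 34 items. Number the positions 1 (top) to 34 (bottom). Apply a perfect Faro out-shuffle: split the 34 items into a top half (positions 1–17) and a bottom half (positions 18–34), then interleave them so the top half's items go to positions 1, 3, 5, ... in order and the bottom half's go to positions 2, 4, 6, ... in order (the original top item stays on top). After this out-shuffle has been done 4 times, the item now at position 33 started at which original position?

Work backwards from position 33, undoing one out-shuffle at a time:
33 ← 17 ← 9 ← 5 ← 3
So the item now at position 33 started at position 3.

3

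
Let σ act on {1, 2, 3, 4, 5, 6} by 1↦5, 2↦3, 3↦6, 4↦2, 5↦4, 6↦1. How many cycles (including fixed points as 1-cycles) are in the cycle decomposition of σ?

Cycle decomposition: (1 5 4 2 3 6).
1 cycle.

1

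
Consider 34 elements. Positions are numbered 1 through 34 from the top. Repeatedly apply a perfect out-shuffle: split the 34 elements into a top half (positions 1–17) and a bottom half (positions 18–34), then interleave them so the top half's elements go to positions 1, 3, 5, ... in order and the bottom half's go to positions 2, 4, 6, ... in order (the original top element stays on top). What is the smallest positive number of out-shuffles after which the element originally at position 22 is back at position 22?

10

Follow position 22 under repeated out-shuffles:
22 → 10 → 19 → 4 → 7 → 13 → 25 → 16 → 31 → 28 → 22
It first returns after 10 out-shuffles.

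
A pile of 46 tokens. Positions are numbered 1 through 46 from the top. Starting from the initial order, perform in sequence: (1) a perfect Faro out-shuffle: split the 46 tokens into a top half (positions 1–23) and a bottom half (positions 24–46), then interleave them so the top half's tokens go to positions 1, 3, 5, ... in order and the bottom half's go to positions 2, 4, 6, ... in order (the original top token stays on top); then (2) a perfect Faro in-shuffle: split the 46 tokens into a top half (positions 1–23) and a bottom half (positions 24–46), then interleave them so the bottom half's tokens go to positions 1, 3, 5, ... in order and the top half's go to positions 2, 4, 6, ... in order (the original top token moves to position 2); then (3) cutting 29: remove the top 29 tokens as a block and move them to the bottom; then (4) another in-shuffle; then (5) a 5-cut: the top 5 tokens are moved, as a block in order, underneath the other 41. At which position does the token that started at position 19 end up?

Track the token from position 19 forward through each operation:
  after op 1 (out-shuffle): 19 → 37
  after op 2 (in-shuffle): 37 → 27
  after op 3 (cut 29): 27 → 44
  after op 4 (in-shuffle): 44 → 41
  after op 5 (cut 5): 41 → 36

36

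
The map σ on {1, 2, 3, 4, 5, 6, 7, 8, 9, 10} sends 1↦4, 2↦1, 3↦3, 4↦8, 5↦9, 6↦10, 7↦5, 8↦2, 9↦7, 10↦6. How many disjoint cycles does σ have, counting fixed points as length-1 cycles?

4

Cycle decomposition: (1 4 8 2) (3) (5 9 7) (6 10).
4 cycles.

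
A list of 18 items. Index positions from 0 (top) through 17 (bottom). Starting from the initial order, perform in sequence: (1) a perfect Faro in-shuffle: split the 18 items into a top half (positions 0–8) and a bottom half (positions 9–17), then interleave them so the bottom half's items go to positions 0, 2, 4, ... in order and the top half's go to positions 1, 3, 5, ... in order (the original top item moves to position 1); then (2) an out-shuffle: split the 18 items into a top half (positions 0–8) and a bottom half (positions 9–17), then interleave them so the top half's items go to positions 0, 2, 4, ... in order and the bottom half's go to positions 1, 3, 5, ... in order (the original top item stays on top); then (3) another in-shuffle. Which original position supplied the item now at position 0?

Undo the operations in reverse order, starting from position 0:
  undo op 3 (in-shuffle, from bottom half): 0 ← 9
  undo op 2 (out-shuffle, from bottom half): 9 ← 13
  undo op 1 (in-shuffle, from top half): 13 ← 6
So the item at position 0 came from original position 6.

6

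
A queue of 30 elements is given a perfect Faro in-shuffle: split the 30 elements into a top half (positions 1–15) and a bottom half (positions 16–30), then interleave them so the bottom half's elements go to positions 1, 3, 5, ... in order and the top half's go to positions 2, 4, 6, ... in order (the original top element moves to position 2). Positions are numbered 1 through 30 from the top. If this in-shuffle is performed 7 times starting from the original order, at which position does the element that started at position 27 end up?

Track the element's position through each in-shuffle:
27 → 23 → 15 → 30 → 29 → 27 → 23 → 15

15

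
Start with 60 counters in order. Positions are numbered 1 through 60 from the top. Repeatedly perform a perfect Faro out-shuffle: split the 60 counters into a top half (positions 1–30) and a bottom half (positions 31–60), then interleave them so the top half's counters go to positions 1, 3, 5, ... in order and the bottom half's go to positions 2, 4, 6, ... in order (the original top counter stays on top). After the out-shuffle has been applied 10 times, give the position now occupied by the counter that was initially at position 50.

27

Track the counter's position through each out-shuffle:
50 → 40 → 20 → 39 → 18 → 35 → 10 → 19 → 37 → 14 → 27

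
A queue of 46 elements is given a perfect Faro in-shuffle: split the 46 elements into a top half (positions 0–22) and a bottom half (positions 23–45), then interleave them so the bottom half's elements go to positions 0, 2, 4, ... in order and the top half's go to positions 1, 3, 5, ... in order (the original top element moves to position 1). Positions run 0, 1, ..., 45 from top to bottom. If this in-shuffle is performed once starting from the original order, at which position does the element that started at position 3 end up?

7

Track the element's position through each in-shuffle:
3 → 7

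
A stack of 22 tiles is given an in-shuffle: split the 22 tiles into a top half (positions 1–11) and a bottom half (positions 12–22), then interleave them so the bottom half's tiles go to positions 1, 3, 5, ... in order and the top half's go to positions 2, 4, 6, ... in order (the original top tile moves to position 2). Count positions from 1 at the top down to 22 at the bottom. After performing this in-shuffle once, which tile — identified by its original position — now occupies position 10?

Work backwards from position 10, undoing one in-shuffle at a time:
10 ← 5
So the tile now at position 10 started at position 5.

5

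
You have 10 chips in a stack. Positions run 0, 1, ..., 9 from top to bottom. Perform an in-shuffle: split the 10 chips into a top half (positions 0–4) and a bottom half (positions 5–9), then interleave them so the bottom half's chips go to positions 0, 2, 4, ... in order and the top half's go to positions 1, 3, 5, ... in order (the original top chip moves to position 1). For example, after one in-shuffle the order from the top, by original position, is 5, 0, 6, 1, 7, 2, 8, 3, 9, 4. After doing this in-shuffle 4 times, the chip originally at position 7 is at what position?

Track the chip's position through each in-shuffle:
7 → 4 → 9 → 8 → 6

6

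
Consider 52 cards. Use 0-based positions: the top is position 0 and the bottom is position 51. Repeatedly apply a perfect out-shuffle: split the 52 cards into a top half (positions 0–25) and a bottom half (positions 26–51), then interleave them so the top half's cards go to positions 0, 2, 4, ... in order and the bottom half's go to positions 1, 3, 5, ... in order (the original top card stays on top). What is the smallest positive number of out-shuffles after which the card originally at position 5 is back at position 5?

Follow position 5 under repeated out-shuffles:
5 → 10 → 20 → 40 → 29 → 7 → 14 → 28 → 5
It first returns after 8 out-shuffles.

8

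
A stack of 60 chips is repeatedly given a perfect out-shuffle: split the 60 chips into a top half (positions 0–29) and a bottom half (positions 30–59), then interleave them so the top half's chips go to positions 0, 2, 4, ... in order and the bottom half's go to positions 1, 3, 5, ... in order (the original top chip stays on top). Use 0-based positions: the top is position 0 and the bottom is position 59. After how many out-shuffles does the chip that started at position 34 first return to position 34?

Follow position 34 under repeated out-shuffles:
34 → 9 → 18 → 36 → 13 → 26 → 52 → 45 → ... → 34 (length 58)
It first returns after 58 out-shuffles.

58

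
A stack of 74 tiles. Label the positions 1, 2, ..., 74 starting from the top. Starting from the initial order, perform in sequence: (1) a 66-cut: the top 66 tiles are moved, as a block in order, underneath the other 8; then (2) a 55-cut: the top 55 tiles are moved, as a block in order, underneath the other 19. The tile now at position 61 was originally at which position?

34

Undo the operations in reverse order, starting from position 61:
  undo op 2 (cut 55): 61 ← 42
  undo op 1 (cut 66): 42 ← 34
So the tile at position 61 came from original position 34.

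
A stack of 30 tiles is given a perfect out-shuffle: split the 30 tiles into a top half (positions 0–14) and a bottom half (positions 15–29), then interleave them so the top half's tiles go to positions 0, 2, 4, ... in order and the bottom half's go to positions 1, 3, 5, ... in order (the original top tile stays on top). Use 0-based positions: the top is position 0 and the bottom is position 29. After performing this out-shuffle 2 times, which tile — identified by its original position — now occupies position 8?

Work backwards from position 8, undoing one out-shuffle at a time:
8 ← 4 ← 2
So the tile now at position 8 started at position 2.

2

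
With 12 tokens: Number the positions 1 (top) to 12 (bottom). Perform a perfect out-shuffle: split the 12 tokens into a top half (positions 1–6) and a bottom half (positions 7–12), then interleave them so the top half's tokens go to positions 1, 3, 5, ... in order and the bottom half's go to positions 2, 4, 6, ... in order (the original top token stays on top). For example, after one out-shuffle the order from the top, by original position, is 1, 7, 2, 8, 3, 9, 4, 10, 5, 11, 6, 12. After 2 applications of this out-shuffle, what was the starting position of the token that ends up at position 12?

12

Work backwards from position 12, undoing one out-shuffle at a time:
12 ← 12 ← 12
So the token now at position 12 started at position 12.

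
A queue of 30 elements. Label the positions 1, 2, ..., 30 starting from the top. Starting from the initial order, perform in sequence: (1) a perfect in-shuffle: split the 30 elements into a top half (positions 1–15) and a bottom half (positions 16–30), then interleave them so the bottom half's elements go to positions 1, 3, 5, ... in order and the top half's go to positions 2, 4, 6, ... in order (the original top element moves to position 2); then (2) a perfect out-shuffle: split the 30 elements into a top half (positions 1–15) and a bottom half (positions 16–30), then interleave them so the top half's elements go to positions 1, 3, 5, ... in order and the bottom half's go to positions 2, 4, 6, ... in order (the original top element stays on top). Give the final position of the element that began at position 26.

12

Track the element from position 26 forward through each operation:
  after op 1 (in-shuffle): 26 → 21
  after op 2 (out-shuffle): 21 → 12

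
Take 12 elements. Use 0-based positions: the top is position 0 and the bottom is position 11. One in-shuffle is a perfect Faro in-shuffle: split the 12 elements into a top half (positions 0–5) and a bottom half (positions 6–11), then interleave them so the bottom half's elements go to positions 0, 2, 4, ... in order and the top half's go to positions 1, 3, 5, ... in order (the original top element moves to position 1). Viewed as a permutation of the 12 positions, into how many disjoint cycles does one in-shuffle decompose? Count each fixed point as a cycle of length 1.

1

Trace each unvisited position around until it returns:
(0 1 3 7 2 5 ... len 12)
1 cycle in total.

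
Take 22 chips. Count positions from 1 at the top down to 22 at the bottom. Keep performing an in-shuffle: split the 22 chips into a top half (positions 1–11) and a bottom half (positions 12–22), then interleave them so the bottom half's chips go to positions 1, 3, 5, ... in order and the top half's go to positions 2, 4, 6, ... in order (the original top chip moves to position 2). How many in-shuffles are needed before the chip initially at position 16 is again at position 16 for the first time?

11

Follow position 16 under repeated in-shuffles:
16 → 9 → 18 → 13 → 3 → 6 → 12 → 1 → 2 → 4 → 8 → 16
It first returns after 11 in-shuffles.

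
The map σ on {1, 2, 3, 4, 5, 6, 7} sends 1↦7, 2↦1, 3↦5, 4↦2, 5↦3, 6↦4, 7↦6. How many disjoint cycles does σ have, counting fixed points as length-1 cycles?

2

Cycle decomposition: (1 7 6 4 2) (3 5).
2 cycles.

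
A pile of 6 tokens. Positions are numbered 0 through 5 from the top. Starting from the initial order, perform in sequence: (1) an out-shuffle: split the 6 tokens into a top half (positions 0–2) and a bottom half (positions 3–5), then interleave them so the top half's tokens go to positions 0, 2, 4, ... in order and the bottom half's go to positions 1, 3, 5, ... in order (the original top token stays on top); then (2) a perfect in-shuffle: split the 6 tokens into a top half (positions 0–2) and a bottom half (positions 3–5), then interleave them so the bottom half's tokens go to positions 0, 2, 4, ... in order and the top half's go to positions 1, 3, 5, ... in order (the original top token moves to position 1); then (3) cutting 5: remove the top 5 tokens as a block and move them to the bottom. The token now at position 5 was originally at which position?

5

Undo the operations in reverse order, starting from position 5:
  undo op 3 (cut 5): 5 ← 4
  undo op 2 (in-shuffle, from bottom half): 4 ← 5
  undo op 1 (out-shuffle, from bottom half): 5 ← 5
So the token at position 5 came from original position 5.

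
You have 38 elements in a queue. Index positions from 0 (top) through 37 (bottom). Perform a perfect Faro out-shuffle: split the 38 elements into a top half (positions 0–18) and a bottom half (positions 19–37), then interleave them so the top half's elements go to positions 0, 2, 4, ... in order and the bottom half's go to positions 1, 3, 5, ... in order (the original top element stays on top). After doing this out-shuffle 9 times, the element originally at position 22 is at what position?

Track the element's position through each out-shuffle:
22 → 7 → 14 → 28 → 19 → 1 → 2 → 4 → 8 → 16

16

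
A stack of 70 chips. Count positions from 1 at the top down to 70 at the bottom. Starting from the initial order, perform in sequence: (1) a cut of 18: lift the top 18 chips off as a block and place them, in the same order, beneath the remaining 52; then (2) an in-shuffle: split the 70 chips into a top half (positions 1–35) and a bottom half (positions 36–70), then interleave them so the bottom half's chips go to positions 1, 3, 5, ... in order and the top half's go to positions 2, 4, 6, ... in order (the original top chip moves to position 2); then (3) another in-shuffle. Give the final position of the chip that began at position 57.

14

Track the chip from position 57 forward through each operation:
  after op 1 (cut 18): 57 → 39
  after op 2 (in-shuffle): 39 → 7
  after op 3 (in-shuffle): 7 → 14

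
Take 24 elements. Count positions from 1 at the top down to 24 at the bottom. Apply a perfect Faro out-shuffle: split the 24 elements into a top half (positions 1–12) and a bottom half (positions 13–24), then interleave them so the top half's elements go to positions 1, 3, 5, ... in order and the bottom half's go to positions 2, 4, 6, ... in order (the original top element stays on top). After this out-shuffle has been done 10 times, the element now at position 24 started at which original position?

Work backwards from position 24, undoing one out-shuffle at a time:
24 ← 24 ← 24 ← 24 ← 24 ← 24 ← 24 ← 24 ← 24 ← 24 ← 24
So the element now at position 24 started at position 24.

24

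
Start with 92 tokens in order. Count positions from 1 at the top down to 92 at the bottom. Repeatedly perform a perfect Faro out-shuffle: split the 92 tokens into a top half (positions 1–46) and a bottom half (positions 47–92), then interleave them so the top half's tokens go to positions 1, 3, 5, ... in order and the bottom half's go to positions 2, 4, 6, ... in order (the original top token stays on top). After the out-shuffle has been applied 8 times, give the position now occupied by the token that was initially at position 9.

47

Track the token's position through each out-shuffle:
9 → 17 → 33 → 65 → 38 → 75 → 58 → 24 → 47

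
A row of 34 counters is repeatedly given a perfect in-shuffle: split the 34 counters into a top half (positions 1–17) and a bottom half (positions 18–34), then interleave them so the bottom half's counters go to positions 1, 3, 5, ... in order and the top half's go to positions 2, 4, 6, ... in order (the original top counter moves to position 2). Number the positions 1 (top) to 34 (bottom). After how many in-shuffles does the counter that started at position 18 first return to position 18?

Follow position 18 under repeated in-shuffles:
18 → 1 → 2 → 4 → 8 → 16 → 32 → 29 → 23 → 11 → 22 → 9 → 18
It first returns after 12 in-shuffles.

12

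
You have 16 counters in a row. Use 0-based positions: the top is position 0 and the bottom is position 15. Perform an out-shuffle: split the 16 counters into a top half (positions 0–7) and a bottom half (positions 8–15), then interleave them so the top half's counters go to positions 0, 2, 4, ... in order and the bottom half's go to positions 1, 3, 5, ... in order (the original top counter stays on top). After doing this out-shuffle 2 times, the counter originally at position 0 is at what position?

0

Position 0 is a fixed point of every out-shuffle, so the counter never moves.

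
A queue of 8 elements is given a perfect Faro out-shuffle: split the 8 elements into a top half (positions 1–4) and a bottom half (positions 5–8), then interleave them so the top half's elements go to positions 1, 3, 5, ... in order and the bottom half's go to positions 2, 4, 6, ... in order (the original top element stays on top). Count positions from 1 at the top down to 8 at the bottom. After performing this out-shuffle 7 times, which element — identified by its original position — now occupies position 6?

Work backwards from position 6, undoing one out-shuffle at a time:
6 ← 7 ← 4 ← 6 ← 7 ← 4 ← 6 ← 7
So the element now at position 6 started at position 7.

7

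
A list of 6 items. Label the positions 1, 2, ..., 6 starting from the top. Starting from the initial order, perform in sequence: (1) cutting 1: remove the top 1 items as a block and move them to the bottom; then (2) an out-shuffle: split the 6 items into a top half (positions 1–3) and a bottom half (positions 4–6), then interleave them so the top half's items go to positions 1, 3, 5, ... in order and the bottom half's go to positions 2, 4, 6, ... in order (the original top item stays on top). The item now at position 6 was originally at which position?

1

Undo the operations in reverse order, starting from position 6:
  undo op 2 (out-shuffle, from bottom half): 6 ← 6
  undo op 1 (cut 1): 6 ← 1
So the item at position 6 came from original position 1.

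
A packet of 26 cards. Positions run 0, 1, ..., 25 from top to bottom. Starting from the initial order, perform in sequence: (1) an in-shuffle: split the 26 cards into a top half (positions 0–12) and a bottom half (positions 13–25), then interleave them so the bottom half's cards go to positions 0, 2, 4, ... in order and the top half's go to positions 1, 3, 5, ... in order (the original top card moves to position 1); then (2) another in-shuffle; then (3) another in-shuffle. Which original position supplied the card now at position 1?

6

Undo the operations in reverse order, starting from position 1:
  undo op 3 (in-shuffle, from top half): 1 ← 0
  undo op 2 (in-shuffle, from bottom half): 0 ← 13
  undo op 1 (in-shuffle, from top half): 13 ← 6
So the card at position 1 came from original position 6.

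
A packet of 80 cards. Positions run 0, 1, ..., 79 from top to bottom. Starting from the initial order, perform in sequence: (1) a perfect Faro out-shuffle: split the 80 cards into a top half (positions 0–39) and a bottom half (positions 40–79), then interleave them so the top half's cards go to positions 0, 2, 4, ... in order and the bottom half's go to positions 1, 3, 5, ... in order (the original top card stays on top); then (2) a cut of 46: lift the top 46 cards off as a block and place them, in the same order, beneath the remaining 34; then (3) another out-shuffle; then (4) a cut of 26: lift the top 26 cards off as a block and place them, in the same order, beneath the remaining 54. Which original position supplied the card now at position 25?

55

Undo the operations in reverse order, starting from position 25:
  undo op 4 (cut 26): 25 ← 51
  undo op 3 (out-shuffle, from bottom half): 51 ← 65
  undo op 2 (cut 46): 65 ← 31
  undo op 1 (out-shuffle, from bottom half): 31 ← 55
So the card at position 25 came from original position 55.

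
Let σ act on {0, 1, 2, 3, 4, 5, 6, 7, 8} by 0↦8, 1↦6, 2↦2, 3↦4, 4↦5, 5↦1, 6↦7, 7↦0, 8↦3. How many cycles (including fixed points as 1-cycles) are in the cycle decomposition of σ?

Cycle decomposition: (0 8 3 4 5 1 6 7) (2).
2 cycles.

2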